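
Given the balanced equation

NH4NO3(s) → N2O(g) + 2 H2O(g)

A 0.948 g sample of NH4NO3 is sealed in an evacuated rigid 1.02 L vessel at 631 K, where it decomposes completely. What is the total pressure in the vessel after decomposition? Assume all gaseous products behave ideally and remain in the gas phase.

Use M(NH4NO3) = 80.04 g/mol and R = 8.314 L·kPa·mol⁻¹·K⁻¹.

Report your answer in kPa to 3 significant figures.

183 kPa

n(NH4NO3) = 0.948 / 80.04 = 0.01184 mol
n(gas produced) = (3/1) × 0.01184 = 0.03552 mol
P = nRT/V = 0.03552 × 8.314 × 631 / 1.02 = 182.7 kPa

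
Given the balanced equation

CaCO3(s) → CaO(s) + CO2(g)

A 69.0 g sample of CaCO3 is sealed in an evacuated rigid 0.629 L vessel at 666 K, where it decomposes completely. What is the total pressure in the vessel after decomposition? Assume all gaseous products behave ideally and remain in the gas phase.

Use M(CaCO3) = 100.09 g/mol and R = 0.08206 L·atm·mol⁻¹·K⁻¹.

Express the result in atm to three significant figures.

n(CaCO3) = 69.0 / 100.09 = 0.6894 mol
n(gas produced) = (1/1) × 0.6894 = 0.6894 mol
P = nRT/V = 0.6894 × 0.08206 × 666 / 0.629 = 59.90 atm

59.9 atm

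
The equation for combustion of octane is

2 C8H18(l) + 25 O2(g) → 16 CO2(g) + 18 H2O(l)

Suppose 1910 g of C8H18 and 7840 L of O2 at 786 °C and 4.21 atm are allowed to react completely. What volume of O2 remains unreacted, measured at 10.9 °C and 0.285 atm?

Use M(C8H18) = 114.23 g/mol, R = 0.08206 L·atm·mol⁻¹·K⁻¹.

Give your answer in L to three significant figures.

n(C8H18) = 1910 / 114.23 = 16.72 mol
n(O2) = PV/RT = (4.21 × 7840) / (0.08206 × 1059.15) = 379.8 mol
For 16.72 mol C8H18, stoichiometry requires (25/2) × 16.72 = 209.0 mol O2; 379.8 mol is available, so C8H18 is limiting.
n(O2) consumed = (25/2) × 16.72 = 209.0 mol; remaining = 379.8 − 209.0 = 170.8 mol
V(O2) = nRT/P = 170.8 × 0.08206 × 284.05 / 0.285 = 13970 L

14000 L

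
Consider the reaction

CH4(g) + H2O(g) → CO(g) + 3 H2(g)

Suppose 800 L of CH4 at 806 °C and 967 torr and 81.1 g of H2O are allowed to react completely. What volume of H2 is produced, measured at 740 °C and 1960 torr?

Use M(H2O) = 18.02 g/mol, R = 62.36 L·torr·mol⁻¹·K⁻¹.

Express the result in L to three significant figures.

n(CH4) = PV/RT = (967 × 800) / (62.36 × 1079.15) = 11.50 mol
n(H2O) = 81.1 / 18.02 = 4.501 mol
For 11.50 mol CH4, stoichiometry requires (1/1) × 11.50 = 11.50 mol H2O; 4.501 mol is available, so H2O is limiting.
n(H2) = (3/1) × 4.501 = 13.50 mol
V(H2) = nRT/P = 13.50 × 62.36 × 1013.15 / 1960 = 435.2 L

435 L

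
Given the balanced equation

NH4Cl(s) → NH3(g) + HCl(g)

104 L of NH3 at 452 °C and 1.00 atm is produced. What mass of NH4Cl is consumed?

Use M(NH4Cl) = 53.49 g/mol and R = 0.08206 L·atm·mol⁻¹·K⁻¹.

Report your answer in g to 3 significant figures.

93.5 g

n(NH3) = PV/RT = (1.00 × 104) / (0.08206 × 725.15) = 1.748 mol
n(NH4Cl) = (1/1) × 1.748 = 1.748 mol
m(NH4Cl) = 1.748 × 53.49 = 93.50 g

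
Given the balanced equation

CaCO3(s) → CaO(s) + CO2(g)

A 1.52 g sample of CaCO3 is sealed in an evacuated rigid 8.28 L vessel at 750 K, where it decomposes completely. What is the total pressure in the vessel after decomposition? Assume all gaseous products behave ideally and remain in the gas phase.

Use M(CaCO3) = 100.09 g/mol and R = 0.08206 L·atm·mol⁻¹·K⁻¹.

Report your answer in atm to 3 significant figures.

n(CaCO3) = 1.52 / 100.09 = 0.01519 mol
n(gas produced) = (1/1) × 0.01519 = 0.01519 mol
P = nRT/V = 0.01519 × 0.08206 × 750 / 8.28 = 0.1129 atm

0.113 atm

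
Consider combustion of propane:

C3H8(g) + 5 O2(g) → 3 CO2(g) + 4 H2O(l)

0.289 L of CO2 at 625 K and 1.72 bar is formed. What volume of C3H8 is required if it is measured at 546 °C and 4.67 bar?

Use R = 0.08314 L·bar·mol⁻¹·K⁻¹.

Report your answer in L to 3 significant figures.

n(CO2) = PV/RT = (1.72 × 0.289) / (0.08314 × 625) = 0.009566 mol
n(C3H8) = (1/3) × 0.009566 = 0.003189 mol
V = nRT/P = 0.003189 × 0.08314 × 819.15 / 4.67 = 0.04651 L

0.0465 L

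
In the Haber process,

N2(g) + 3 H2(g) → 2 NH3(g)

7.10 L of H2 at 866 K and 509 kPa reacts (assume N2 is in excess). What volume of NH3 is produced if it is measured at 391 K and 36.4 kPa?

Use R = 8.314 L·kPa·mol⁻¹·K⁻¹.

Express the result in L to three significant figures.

n(H2) = PV/RT = (509 × 7.10) / (8.314 × 866) = 0.5019 mol
n(NH3) = (2/3) × 0.5019 = 0.3346 mol
V = nRT/P = 0.3346 × 8.314 × 391 / 36.4 = 29.88 L

29.9 L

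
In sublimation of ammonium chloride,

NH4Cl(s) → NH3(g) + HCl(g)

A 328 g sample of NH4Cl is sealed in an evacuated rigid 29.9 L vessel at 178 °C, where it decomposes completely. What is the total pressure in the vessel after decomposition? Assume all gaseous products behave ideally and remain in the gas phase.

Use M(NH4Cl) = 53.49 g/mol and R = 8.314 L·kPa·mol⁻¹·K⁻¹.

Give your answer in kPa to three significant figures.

n(NH4Cl) = 328 / 53.49 = 6.132 mol
n(gas produced) = (2/1) × 6.132 = 12.26 mol
P = nRT/V = 12.26 × 8.314 × 451.15 / 29.9 = 1538 kPa

1540 kPa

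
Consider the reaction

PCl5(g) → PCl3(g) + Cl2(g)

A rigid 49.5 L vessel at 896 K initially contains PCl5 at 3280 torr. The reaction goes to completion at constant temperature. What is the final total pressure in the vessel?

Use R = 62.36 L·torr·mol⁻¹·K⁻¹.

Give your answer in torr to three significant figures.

Since T and V are fixed, P_final/P_initial = n_final/n_initial = 2/1.
P_final = (2/1) × 3280 = 6560 torr

6560 torr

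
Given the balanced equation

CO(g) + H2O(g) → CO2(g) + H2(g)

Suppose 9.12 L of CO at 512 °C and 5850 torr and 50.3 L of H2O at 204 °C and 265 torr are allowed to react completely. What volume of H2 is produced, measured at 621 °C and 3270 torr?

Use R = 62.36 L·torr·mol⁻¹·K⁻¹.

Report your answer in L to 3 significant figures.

n(CO) = PV/RT = (5850 × 9.12) / (62.36 × 785.15) = 1.090 mol
n(H2O) = PV/RT = (265 × 50.3) / (62.36 × 477.15) = 0.4480 mol
For 1.090 mol CO, stoichiometry requires (1/1) × 1.090 = 1.090 mol H2O; 0.4480 mol is available, so H2O is limiting.
n(H2) = (1/1) × 0.4480 = 0.4480 mol
V(H2) = nRT/P = 0.4480 × 62.36 × 894.15 / 3270 = 7.639 L

7.64 L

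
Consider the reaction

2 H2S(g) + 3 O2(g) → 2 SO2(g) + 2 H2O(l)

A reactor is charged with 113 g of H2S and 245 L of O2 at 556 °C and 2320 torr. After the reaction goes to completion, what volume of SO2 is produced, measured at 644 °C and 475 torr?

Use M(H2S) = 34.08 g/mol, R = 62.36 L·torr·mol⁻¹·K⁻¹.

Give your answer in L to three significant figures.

399 L

n(H2S) = 113 / 34.08 = 3.316 mol
n(O2) = PV/RT = (2320 × 245) / (62.36 × 829.15) = 10.99 mol
For 3.316 mol H2S, stoichiometry requires (3/2) × 3.316 = 4.974 mol O2; 10.99 mol is available, so H2S is limiting.
n(SO2) = (2/2) × 3.316 = 3.316 mol
V(SO2) = nRT/P = 3.316 × 62.36 × 917.15 / 475 = 399.3 L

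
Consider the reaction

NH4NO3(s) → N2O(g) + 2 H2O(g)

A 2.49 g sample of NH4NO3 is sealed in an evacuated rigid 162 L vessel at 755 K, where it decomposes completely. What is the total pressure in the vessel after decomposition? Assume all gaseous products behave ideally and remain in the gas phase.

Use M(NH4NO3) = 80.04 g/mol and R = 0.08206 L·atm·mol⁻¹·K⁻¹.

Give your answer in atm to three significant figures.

0.0357 atm

n(NH4NO3) = 2.49 / 80.04 = 0.03111 mol
n(gas produced) = (3/1) × 0.03111 = 0.09333 mol
P = nRT/V = 0.09333 × 0.08206 × 755 / 162 = 0.03569 atm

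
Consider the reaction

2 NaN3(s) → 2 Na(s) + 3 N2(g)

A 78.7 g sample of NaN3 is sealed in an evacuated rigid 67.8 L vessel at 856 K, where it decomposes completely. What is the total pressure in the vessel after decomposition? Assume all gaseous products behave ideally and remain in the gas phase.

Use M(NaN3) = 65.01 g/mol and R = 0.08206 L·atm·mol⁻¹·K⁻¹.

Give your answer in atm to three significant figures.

1.88 atm

n(NaN3) = 78.7 / 65.01 = 1.211 mol
n(gas produced) = (3/2) × 1.211 = 1.817 mol
P = nRT/V = 1.817 × 0.08206 × 856 / 67.8 = 1.882 atm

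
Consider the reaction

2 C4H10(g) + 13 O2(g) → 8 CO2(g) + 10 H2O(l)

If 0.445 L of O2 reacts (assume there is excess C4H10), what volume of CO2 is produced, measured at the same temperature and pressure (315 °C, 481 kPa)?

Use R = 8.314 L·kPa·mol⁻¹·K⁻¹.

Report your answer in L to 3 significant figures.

At constant T and P, gas volumes are in the mole ratio: V(CO2) = (8/13) × 0.445 = 0.2738 L

0.274 L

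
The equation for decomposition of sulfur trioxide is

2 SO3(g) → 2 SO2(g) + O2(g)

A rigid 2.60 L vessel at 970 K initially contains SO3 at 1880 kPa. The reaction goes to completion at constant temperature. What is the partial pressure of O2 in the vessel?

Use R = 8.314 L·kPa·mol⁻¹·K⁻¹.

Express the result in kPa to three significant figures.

940 kPa

n(SO3)₀ = PV/RT = (1880 × 2.60) / (8.314 × 970) = 0.6061 mol
n(O2) = (1/2) × 0.6061 = 0.3030 mol
P(O2) = nRT/V = 0.3030 × 8.314 × 970 / 2.60 = 939.8 kPa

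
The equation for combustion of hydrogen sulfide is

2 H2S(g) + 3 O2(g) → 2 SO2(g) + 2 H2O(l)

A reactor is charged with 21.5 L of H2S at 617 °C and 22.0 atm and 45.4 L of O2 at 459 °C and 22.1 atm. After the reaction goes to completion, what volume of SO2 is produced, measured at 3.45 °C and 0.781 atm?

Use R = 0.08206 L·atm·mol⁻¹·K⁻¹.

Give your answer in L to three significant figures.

188 L

n(H2S) = PV/RT = (22.0 × 21.5) / (0.08206 × 890.15) = 6.475 mol
n(O2) = PV/RT = (22.1 × 45.4) / (0.08206 × 732.15) = 16.70 mol
For 6.475 mol H2S, stoichiometry requires (3/2) × 6.475 = 9.712 mol O2; 16.70 mol is available, so H2S is limiting.
n(SO2) = (2/2) × 6.475 = 6.475 mol
V(SO2) = nRT/P = 6.475 × 0.08206 × 276.6 / 0.781 = 188.2 L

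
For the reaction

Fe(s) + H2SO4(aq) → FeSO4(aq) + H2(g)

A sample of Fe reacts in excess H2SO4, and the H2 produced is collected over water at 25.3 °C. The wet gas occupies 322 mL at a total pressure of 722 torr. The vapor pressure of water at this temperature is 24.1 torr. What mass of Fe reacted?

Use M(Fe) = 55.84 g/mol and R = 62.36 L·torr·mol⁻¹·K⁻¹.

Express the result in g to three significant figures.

0.674 g

P(H2) = 722 − 24.1 = 697.9 torr
n(H2) = PV/RT = (697.9 × 0.3220) / (62.36 × 298.45) = 0.01207 mol
n(Fe) = (1/1) × 0.01207 = 0.01207 mol
m(Fe) = 0.01207 × 55.84 = 0.6740 g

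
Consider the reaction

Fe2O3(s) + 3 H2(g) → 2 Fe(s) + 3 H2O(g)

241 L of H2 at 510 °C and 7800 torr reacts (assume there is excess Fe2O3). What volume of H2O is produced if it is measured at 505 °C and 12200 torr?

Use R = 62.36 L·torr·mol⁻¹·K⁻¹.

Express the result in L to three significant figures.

n(H2) = PV/RT = (7800 × 241) / (62.36 × 783.15) = 38.49 mol
n(H2O) = (3/3) × 38.49 = 38.49 mol
V = nRT/P = 38.49 × 62.36 × 778.15 / 12200 = 153.1 L

153 L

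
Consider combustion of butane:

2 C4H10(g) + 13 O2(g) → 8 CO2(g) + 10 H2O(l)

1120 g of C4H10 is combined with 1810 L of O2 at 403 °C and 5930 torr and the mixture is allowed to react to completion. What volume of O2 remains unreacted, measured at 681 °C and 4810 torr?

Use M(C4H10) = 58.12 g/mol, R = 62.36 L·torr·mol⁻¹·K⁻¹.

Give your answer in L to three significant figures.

n(C4H10) = 1120 / 58.12 = 19.27 mol
n(O2) = PV/RT = (5930 × 1810) / (62.36 × 676.15) = 254.6 mol
For 19.27 mol C4H10, stoichiometry requires (13/2) × 19.27 = 125.3 mol O2; 254.6 mol is available, so C4H10 is limiting.
n(O2) consumed = (13/2) × 19.27 = 125.3 mol; remaining = 254.6 − 125.3 = 129.3 mol
V(O2) = nRT/P = 129.3 × 62.36 × 954.15 / 4810 = 1599 L

1600 L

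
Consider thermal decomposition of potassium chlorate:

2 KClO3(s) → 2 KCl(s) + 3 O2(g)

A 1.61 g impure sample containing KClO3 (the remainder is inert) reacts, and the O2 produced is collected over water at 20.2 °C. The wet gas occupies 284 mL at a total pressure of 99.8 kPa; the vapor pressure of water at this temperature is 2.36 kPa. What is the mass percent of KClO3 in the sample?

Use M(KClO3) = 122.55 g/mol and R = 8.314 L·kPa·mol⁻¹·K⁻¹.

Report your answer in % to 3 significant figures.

57.6 %

P(O2) = 99.8 − 2.36 = 97.44 kPa
n(O2) = PV/RT = (97.44 × 0.2840) / (8.314 × 293.35) = 0.01135 mol
n(KClO3) = (2/3) × 0.01135 = 0.007567 mol
m(KClO3) = 0.007567 × 122.55 = 0.9273 g
%KClO3 = 0.9273 / 1.61 × 100 = 57.60%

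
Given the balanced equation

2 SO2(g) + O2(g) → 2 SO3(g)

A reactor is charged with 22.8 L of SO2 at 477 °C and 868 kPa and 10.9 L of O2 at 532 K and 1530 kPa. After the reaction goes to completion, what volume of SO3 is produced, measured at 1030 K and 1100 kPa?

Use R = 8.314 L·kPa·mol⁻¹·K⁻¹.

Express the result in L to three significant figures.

n(SO2) = PV/RT = (868 × 22.8) / (8.314 × 750.15) = 3.173 mol
n(O2) = PV/RT = (1530 × 10.9) / (8.314 × 532) = 3.770 mol
For 3.173 mol SO2, stoichiometry requires (1/2) × 3.173 = 1.587 mol O2; 3.770 mol is available, so SO2 is limiting.
n(SO3) = (2/2) × 3.173 = 3.173 mol
V(SO3) = nRT/P = 3.173 × 8.314 × 1030 / 1100 = 24.70 L

24.7 L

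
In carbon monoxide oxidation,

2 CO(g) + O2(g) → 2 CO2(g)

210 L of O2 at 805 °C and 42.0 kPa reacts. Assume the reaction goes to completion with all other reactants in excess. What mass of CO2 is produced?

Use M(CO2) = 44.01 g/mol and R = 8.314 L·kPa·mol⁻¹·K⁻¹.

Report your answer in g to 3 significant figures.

86.6 g

n(O2) = PV/RT = (42.0 × 210) / (8.314 × 1078.15) = 0.9840 mol
n(CO2) = (2/1) × 0.9840 = 1.968 mol
m(CO2) = 1.968 × 44.01 = 86.61 g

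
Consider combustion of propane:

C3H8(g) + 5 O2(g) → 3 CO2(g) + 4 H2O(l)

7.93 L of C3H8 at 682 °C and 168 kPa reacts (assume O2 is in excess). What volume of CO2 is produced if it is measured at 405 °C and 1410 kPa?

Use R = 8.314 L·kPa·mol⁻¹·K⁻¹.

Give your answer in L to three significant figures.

n(C3H8) = PV/RT = (168 × 7.93) / (8.314 × 955.15) = 0.1678 mol
n(CO2) = (3/1) × 0.1678 = 0.5034 mol
V = nRT/P = 0.5034 × 8.314 × 678.15 / 1410 = 2.013 L

2.01 L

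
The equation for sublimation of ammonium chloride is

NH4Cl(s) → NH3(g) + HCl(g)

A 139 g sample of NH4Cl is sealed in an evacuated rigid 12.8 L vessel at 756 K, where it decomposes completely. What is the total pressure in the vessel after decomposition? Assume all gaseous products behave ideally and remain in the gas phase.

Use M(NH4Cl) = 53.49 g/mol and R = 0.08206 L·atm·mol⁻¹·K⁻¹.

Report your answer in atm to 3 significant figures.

25.2 atm

n(NH4Cl) = 139 / 53.49 = 2.599 mol
n(gas produced) = (2/1) × 2.599 = 5.198 mol
P = nRT/V = 5.198 × 0.08206 × 756 / 12.8 = 25.19 atm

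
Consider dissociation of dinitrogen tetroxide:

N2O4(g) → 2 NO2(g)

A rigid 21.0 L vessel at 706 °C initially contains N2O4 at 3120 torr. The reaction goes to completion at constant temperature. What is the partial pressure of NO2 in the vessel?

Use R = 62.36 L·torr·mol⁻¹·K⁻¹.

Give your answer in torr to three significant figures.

n(N2O4)₀ = PV/RT = (3120 × 21.0) / (62.36 × 979.15) = 1.073 mol
n(NO2) = (2/1) × 1.073 = 2.146 mol
P(NO2) = nRT/V = 2.146 × 62.36 × 979.15 / 21.0 = 6240 torr

6240 torr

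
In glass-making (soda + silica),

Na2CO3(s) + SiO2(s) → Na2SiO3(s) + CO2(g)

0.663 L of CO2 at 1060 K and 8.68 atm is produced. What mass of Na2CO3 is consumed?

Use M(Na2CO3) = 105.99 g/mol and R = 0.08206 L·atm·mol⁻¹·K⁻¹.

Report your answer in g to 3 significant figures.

n(CO2) = PV/RT = (8.68 × 0.663) / (0.08206 × 1060) = 0.06616 mol
n(Na2CO3) = (1/1) × 0.06616 = 0.06616 mol
m(Na2CO3) = 0.06616 × 105.99 = 7.012 g

7.01 g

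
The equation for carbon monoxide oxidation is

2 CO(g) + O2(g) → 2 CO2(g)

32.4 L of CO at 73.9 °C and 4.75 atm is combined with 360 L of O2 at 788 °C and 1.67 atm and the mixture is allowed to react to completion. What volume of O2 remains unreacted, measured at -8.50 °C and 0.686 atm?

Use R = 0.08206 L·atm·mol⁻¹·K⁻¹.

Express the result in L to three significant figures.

n(CO) = PV/RT = (4.75 × 32.4) / (0.08206 × 347.05) = 5.404 mol
n(O2) = PV/RT = (1.67 × 360) / (0.08206 × 1061.15) = 6.904 mol
For 5.404 mol CO, stoichiometry requires (1/2) × 5.404 = 2.702 mol O2; 6.904 mol is available, so CO is limiting.
n(O2) consumed = (1/2) × 5.404 = 2.702 mol; remaining = 6.904 − 2.702 = 4.202 mol
V(O2) = nRT/P = 4.202 × 0.08206 × 264.65 / 0.686 = 133.0 L

133 L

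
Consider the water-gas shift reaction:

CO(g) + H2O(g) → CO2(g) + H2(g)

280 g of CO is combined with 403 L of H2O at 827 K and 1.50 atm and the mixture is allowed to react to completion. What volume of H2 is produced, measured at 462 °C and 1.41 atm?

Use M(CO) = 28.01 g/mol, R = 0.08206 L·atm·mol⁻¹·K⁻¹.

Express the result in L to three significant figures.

n(CO) = 280 / 28.01 = 9.996 mol
n(H2O) = PV/RT = (1.50 × 403) / (0.08206 × 827) = 8.908 mol
For 9.996 mol CO, stoichiometry requires (1/1) × 9.996 = 9.996 mol H2O; 8.908 mol is available, so H2O is limiting.
n(H2) = (1/1) × 8.908 = 8.908 mol
V(H2) = nRT/P = 8.908 × 0.08206 × 735.15 / 1.41 = 381.1 L

381 L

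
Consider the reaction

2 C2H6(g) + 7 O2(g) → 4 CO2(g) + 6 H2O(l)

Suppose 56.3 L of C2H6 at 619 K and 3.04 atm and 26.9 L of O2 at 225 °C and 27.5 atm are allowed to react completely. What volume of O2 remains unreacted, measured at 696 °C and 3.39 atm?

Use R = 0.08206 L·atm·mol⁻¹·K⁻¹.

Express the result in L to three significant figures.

148 L

n(C2H6) = PV/RT = (3.04 × 56.3) / (0.08206 × 619) = 3.369 mol
n(O2) = PV/RT = (27.5 × 26.9) / (0.08206 × 498.15) = 18.10 mol
For 3.369 mol C2H6, stoichiometry requires (7/2) × 3.369 = 11.79 mol O2; 18.10 mol is available, so C2H6 is limiting.
n(O2) consumed = (7/2) × 3.369 = 11.79 mol; remaining = 18.10 − 11.79 = 6.310 mol
V(O2) = nRT/P = 6.310 × 0.08206 × 969.15 / 3.39 = 148.0 L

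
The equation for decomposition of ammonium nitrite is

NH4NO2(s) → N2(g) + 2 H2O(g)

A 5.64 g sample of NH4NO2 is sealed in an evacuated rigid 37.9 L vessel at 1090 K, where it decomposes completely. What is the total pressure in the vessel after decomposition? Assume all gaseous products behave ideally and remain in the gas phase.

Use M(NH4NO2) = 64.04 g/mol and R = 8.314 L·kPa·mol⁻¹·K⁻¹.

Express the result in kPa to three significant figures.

n(NH4NO2) = 5.64 / 64.04 = 0.08807 mol
n(gas produced) = (3/1) × 0.08807 = 0.2642 mol
P = nRT/V = 0.2642 × 8.314 × 1090 / 37.9 = 63.17 kPa

63.2 kPa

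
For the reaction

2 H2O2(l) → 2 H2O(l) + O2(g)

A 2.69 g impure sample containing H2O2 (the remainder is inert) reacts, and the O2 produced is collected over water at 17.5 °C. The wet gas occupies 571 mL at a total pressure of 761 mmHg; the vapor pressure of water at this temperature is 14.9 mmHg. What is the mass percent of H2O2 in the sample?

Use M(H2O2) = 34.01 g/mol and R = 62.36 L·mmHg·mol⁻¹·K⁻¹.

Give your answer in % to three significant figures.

59.4 %

P(O2) = 761 − 14.9 = 746.1 mmHg
n(O2) = PV/RT = (746.1 × 0.5710) / (62.36 × 290.65) = 0.02350 mol
n(H2O2) = (2/1) × 0.02350 = 0.04700 mol
m(H2O2) = 0.04700 × 34.01 = 1.598 g
%H2O2 = 1.598 / 2.69 × 100 = 59.41%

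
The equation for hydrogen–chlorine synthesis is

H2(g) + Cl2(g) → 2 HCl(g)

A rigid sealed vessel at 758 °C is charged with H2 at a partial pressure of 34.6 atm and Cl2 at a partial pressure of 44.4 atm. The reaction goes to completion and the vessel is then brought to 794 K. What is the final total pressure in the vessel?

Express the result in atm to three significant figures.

60.8 atm

Because the vessel is rigid and T is held at 758 °C, work the stoichiometry in partial pressures (P_i = n_iRT/V).
P(Cl2) required for 34.6 atm of H2 = (1/1) × 34.6 = 34.60 atm; available 44.4 atm, so H2 is limiting.
P(Cl2) remaining = 44.4 − (1/1) × 34.6 = 9.800 atm
P(gaseous products) = (2)/1 × 34.6 = 69.20 atm
P_total at 758 °C = 9.800 + 69.20 = 79.00 atm
Scaling to 794 K: P = 79.00 × 794/1031.15 = 60.83 atm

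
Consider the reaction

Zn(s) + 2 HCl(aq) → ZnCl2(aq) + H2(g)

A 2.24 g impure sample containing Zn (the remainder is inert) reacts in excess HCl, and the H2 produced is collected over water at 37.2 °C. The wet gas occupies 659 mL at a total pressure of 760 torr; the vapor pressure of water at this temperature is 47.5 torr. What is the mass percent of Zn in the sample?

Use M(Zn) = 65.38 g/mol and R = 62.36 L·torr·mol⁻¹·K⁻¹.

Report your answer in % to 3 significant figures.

70.8 %

P(H2) = 760 − 47.5 = 712.5 torr
n(H2) = PV/RT = (712.5 × 0.6590) / (62.36 × 310.35) = 0.02426 mol
n(Zn) = (1/1) × 0.02426 = 0.02426 mol
m(Zn) = 0.02426 × 65.38 = 1.586 g
%Zn = 1.586 / 2.24 × 100 = 70.80%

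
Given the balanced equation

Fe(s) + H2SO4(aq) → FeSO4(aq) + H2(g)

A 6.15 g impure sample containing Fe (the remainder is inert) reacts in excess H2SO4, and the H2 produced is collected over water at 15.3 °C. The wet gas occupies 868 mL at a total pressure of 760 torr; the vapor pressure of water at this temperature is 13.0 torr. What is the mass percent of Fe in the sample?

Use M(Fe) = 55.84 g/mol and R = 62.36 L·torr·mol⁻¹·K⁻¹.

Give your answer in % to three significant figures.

P(H2) = 760 − 13.0 = 747.0 torr
n(H2) = PV/RT = (747.0 × 0.8680) / (62.36 × 288.45) = 0.03605 mol
n(Fe) = (1/1) × 0.03605 = 0.03605 mol
m(Fe) = 0.03605 × 55.84 = 2.013 g
%Fe = 2.013 / 6.15 × 100 = 32.73%

32.7 %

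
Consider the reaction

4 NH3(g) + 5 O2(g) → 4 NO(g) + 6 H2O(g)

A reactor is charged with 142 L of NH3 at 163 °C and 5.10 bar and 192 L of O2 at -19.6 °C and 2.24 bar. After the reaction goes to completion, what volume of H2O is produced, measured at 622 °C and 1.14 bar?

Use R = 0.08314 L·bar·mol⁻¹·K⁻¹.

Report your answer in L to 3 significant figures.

1600 L

n(NH3) = PV/RT = (5.10 × 142) / (0.08314 × 436.15) = 19.97 mol
n(O2) = PV/RT = (2.24 × 192) / (0.08314 × 253.55) = 20.40 mol
For 19.97 mol NH3, stoichiometry requires (5/4) × 19.97 = 24.96 mol O2; 20.40 mol is available, so O2 is limiting.
n(H2O) = (6/5) × 20.40 = 24.48 mol
V(H2O) = nRT/P = 24.48 × 0.08314 × 895.15 / 1.14 = 1598 L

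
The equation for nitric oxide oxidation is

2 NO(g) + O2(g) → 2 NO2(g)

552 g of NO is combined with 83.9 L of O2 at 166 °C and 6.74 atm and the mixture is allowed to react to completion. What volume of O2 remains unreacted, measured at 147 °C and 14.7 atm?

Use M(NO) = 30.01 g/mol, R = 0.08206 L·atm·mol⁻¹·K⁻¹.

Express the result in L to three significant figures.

n(NO) = 552 / 30.01 = 18.39 mol
n(O2) = PV/RT = (6.74 × 83.9) / (0.08206 × 439.15) = 15.69 mol
For 18.39 mol NO, stoichiometry requires (1/2) × 18.39 = 9.195 mol O2; 15.69 mol is available, so NO is limiting.
n(O2) consumed = (1/2) × 18.39 = 9.195 mol; remaining = 15.69 − 9.195 = 6.495 mol
V(O2) = nRT/P = 6.495 × 0.08206 × 420.15 / 14.7 = 15.23 L

15.2 L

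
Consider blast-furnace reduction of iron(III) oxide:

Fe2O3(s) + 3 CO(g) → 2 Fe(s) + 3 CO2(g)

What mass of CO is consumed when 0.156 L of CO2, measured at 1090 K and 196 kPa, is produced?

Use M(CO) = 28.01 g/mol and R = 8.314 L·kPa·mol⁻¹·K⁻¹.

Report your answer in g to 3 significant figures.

0.0945 g

n(CO2) = PV/RT = (196 × 0.156) / (8.314 × 1090) = 0.003374 mol
n(CO) = (3/3) × 0.003374 = 0.003374 mol
m(CO) = 0.003374 × 28.01 = 0.09451 g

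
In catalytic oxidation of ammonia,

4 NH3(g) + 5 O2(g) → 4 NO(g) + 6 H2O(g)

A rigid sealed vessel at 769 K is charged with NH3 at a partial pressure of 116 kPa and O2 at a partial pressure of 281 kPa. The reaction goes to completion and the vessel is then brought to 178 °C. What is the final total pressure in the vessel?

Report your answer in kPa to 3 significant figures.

250 kPa

With V and T fixed, P_i ∝ n_i, so the mole ratios apply directly to partial pressures at 769 K.
P(O2) required for 116 kPa of NH3 = (5/4) × 116 = 145.0 kPa; available 281 kPa, so NH3 is limiting.
P(O2) remaining = 281 − (5/4) × 116 = 136.0 kPa
P(gaseous products) = (4+6)/4 × 116 = 290.0 kPa
P_total at 769 K = 136.0 + 290.0 = 426.0 kPa
Scaling to 178 °C: P = 426.0 × 451.15/769 = 249.9 kPa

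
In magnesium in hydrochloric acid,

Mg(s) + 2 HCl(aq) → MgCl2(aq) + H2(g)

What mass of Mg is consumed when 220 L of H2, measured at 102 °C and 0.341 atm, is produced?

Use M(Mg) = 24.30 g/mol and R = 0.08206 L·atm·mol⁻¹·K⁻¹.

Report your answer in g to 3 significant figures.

59.2 g

n(H2) = PV/RT = (0.341 × 220) / (0.08206 × 375.15) = 2.437 mol
n(Mg) = (1/1) × 2.437 = 2.437 mol
m(Mg) = 2.437 × 24.30 = 59.22 g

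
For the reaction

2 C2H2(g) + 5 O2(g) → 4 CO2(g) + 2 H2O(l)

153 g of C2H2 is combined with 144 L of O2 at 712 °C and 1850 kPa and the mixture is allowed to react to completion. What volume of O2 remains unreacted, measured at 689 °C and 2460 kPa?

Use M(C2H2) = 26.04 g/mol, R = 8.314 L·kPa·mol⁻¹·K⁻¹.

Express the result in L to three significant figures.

n(C2H2) = 153 / 26.04 = 5.876 mol
n(O2) = PV/RT = (1850 × 144) / (8.314 × 985.15) = 32.53 mol
For 5.876 mol C2H2, stoichiometry requires (5/2) × 5.876 = 14.69 mol O2; 32.53 mol is available, so C2H2 is limiting.
n(O2) consumed = (5/2) × 5.876 = 14.69 mol; remaining = 32.53 − 14.69 = 17.84 mol
V(O2) = nRT/P = 17.84 × 8.314 × 962.15 / 2460 = 58.01 L

58.0 L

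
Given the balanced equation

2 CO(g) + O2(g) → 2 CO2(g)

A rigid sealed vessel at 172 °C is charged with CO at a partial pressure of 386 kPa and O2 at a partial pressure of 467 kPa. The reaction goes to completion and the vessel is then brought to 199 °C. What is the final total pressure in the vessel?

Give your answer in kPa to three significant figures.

700 kPa

With V and T fixed, P_i ∝ n_i, so the mole ratios apply directly to partial pressures at 172 °C.
P(O2) required for 386 kPa of CO = (1/2) × 386 = 193.0 kPa; available 467 kPa, so CO is limiting.
P(O2) remaining = 467 − (1/2) × 386 = 274.0 kPa
P(gaseous products) = (2)/2 × 386 = 386.0 kPa
P_total at 172 °C = 274.0 + 386.0 = 660.0 kPa
Scaling to 199 °C: P = 660.0 × 472.15/445.15 = 700.0 kPa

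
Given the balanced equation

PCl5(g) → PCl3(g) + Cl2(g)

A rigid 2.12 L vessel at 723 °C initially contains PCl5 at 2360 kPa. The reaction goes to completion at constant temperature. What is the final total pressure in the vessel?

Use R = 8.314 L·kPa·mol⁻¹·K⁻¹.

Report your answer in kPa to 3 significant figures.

Rigid vessel, constant T ⇒ P scales with total gas moles (1 → 2).
P_final = (2/1) × 2360 = 4720 kPa

4720 kPa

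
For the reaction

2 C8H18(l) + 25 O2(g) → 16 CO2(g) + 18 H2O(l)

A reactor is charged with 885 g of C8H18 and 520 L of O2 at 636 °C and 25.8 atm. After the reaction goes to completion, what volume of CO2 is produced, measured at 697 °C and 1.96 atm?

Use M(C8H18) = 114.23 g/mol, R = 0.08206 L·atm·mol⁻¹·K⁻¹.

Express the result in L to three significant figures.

n(C8H18) = 885 / 114.23 = 7.748 mol
n(O2) = PV/RT = (25.8 × 520) / (0.08206 × 909.15) = 179.8 mol
For 7.748 mol C8H18, stoichiometry requires (25/2) × 7.748 = 96.85 mol O2; 179.8 mol is available, so C8H18 is limiting.
n(CO2) = (16/2) × 7.748 = 61.98 mol
V(CO2) = nRT/P = 61.98 × 0.08206 × 970.15 / 1.96 = 2517 L

2520 L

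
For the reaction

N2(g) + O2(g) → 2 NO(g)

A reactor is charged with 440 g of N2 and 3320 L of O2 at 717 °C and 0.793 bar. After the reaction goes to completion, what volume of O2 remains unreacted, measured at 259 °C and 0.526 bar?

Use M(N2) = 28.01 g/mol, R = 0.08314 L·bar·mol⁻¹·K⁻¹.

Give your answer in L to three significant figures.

n(N2) = 440 / 28.01 = 15.71 mol
n(O2) = PV/RT = (0.793 × 3320) / (0.08314 × 990.15) = 31.98 mol
For 15.71 mol N2, stoichiometry requires (1/1) × 15.71 = 15.71 mol O2; 31.98 mol is available, so N2 is limiting.
n(O2) consumed = (1/1) × 15.71 = 15.71 mol; remaining = 31.98 − 15.71 = 16.27 mol
V(O2) = nRT/P = 16.27 × 0.08314 × 532.15 / 0.526 = 1369 L

1370 L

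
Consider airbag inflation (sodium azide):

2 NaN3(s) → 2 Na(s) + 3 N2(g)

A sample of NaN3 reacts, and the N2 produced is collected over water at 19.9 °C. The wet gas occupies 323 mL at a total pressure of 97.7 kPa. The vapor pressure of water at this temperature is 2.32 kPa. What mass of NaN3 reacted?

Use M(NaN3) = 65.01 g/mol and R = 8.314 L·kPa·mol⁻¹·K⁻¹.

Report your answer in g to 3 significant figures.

0.548 g

P(N2) = 97.7 − 2.32 = 95.38 kPa
n(N2) = PV/RT = (95.38 × 0.3230) / (8.314 × 293.05) = 0.01264 mol
n(NaN3) = (2/3) × 0.01264 = 0.008427 mol
m(NaN3) = 0.008427 × 65.01 = 0.5478 g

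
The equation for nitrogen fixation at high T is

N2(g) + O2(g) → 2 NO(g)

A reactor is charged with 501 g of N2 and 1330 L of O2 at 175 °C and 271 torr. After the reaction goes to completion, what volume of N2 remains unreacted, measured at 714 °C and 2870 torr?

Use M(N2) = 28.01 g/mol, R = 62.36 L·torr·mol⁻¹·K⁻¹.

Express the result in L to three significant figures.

107 L

n(N2) = 501 / 28.01 = 17.89 mol
n(O2) = PV/RT = (271 × 1330) / (62.36 × 448.15) = 12.90 mol
For 17.89 mol N2, stoichiometry requires (1/1) × 17.89 = 17.89 mol O2; 12.90 mol is available, so O2 is limiting.
n(N2) consumed = (1/1) × 12.90 = 12.90 mol; remaining = 17.89 − 12.90 = 4.990 mol
V(N2) = nRT/P = 4.990 × 62.36 × 987.15 / 2870 = 107.0 L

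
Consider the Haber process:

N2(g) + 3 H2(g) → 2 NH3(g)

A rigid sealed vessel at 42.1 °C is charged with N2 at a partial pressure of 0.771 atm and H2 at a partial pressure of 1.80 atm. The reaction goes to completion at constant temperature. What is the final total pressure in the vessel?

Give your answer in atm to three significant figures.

Because the vessel is rigid and T is held at 42.1 °C, work the stoichiometry in partial pressures (P_i = n_iRT/V).
P(H2) required for 0.771 atm of N2 = (3/1) × 0.771 = 2.313 atm; available 1.80 atm, so H2 is limiting.
P(N2) remaining = 0.771 − (1/3) × 1.80 = 0.1710 atm
P(gaseous products) = (2)/3 × 1.80 = 1.200 atm
P_total at 42.1 °C = 0.1710 + 1.200 = 1.371 atm

1.37 atm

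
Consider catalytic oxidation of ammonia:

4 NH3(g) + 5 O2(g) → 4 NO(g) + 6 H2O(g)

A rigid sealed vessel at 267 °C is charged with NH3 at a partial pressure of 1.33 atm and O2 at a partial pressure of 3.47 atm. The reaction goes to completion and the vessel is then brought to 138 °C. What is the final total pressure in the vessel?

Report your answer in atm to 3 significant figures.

3.91 atm

At constant V, partial pressures at 267 °C are proportional to moles, so apply stoichiometry directly to pressures.
P(O2) required for 1.33 atm of NH3 = (5/4) × 1.33 = 1.663 atm; available 3.47 atm, so NH3 is limiting.
P(O2) remaining = 3.47 − (5/4) × 1.33 = 1.808 atm
P(gaseous products) = (4+6)/4 × 1.33 = 3.325 atm
P_total at 267 °C = 1.808 + 3.325 = 5.133 atm
Scaling to 138 °C: P = 5.133 × 411.15/540.15 = 3.907 atm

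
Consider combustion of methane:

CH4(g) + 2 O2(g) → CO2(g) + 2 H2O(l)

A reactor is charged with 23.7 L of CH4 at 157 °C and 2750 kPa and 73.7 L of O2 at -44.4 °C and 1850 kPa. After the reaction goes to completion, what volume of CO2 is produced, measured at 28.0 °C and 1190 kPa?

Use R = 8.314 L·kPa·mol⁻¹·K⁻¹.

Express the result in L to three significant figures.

n(CH4) = PV/RT = (2750 × 23.7) / (8.314 × 430.15) = 18.22 mol
n(O2) = PV/RT = (1850 × 73.7) / (8.314 × 228.75) = 71.69 mol
For 18.22 mol CH4, stoichiometry requires (2/1) × 18.22 = 36.44 mol O2; 71.69 mol is available, so CH4 is limiting.
n(CO2) = (1/1) × 18.22 = 18.22 mol
V(CO2) = nRT/P = 18.22 × 8.314 × 301.15 / 1190 = 38.33 L

38.3 L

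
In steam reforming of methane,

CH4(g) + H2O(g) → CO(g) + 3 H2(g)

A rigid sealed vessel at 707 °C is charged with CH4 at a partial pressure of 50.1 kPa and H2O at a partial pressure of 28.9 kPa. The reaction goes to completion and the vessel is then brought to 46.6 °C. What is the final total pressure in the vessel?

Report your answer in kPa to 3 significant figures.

With V and T fixed, P_i ∝ n_i, so the mole ratios apply directly to partial pressures at 707 °C.
P(H2O) required for 50.1 kPa of CH4 = (1/1) × 50.1 = 50.10 kPa; available 28.9 kPa, so H2O is limiting.
P(CH4) remaining = 50.1 − (1/1) × 28.9 = 21.20 kPa
P(gaseous products) = (1+3)/1 × 28.9 = 115.6 kPa
P_total at 707 °C = 21.20 + 115.6 = 136.8 kPa
Scaling to 46.6 °C: P = 136.8 × 319.75/980.15 = 44.63 kPa

44.6 kPa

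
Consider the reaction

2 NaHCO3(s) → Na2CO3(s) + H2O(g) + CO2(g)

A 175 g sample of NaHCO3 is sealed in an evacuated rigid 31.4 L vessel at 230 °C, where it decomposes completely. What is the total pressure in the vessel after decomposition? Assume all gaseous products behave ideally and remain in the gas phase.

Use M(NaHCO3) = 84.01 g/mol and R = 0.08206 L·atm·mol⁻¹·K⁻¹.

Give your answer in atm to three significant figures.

2.74 atm

n(NaHCO3) = 175 / 84.01 = 2.083 mol
n(gas produced) = (2/2) × 2.083 = 2.083 mol
P = nRT/V = 2.083 × 0.08206 × 503.15 / 31.4 = 2.739 atm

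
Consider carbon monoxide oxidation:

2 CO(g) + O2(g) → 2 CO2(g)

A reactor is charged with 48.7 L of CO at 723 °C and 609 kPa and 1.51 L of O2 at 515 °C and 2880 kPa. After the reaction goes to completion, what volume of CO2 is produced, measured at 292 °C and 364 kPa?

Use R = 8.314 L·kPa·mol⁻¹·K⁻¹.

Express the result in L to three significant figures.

17.1 L

n(CO) = PV/RT = (609 × 48.7) / (8.314 × 996.15) = 3.581 mol
n(O2) = PV/RT = (2880 × 1.51) / (8.314 × 788.15) = 0.6637 mol
For 3.581 mol CO, stoichiometry requires (1/2) × 3.581 = 1.790 mol O2; 0.6637 mol is available, so O2 is limiting.
n(CO2) = (2/1) × 0.6637 = 1.327 mol
V(CO2) = nRT/P = 1.327 × 8.314 × 565.15 / 364 = 17.13 L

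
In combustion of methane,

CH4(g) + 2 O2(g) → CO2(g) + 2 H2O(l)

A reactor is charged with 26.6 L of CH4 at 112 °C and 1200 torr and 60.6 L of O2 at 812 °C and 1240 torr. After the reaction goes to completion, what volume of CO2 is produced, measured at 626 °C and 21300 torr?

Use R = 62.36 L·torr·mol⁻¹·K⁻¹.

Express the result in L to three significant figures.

n(CH4) = PV/RT = (1200 × 26.6) / (62.36 × 385.15) = 1.329 mol
n(O2) = PV/RT = (1240 × 60.6) / (62.36 × 1085.15) = 1.110 mol
For 1.329 mol CH4, stoichiometry requires (2/1) × 1.329 = 2.658 mol O2; 1.110 mol is available, so O2 is limiting.
n(CO2) = (1/2) × 1.110 = 0.5550 mol
V(CO2) = nRT/P = 0.5550 × 62.36 × 899.15 / 21300 = 1.461 L

1.46 L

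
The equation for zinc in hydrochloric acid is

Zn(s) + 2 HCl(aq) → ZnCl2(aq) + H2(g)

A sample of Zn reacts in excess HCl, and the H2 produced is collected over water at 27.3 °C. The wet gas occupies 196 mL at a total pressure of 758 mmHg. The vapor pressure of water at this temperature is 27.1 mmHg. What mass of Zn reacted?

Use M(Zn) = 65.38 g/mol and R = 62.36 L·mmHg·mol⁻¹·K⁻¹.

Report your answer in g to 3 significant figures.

P(H2) = 758 − 27.1 = 730.9 mmHg
n(H2) = PV/RT = (730.9 × 0.1960) / (62.36 × 300.45) = 0.007646 mol
n(Zn) = (1/1) × 0.007646 = 0.007646 mol
m(Zn) = 0.007646 × 65.38 = 0.4999 g

0.500 g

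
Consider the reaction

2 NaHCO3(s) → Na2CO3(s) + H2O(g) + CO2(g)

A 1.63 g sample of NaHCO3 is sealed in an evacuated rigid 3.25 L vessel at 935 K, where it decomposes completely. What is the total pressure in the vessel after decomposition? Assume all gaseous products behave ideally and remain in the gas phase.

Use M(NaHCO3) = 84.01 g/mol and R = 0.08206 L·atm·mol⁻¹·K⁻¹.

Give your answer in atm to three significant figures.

n(NaHCO3) = 1.63 / 84.01 = 0.01940 mol
n(gas produced) = (2/2) × 0.01940 = 0.01940 mol
P = nRT/V = 0.01940 × 0.08206 × 935 / 3.25 = 0.4580 atm

0.458 atm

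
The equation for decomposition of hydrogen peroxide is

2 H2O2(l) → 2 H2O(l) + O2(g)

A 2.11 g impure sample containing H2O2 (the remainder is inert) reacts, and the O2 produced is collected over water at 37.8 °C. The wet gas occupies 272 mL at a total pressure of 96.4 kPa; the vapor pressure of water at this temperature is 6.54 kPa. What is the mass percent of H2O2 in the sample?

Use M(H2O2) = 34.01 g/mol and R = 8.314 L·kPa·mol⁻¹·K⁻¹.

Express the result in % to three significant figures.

P(O2) = 96.4 − 6.54 = 89.86 kPa
n(O2) = PV/RT = (89.86 × 0.2720) / (8.314 × 310.95) = 0.009454 mol
n(H2O2) = (2/1) × 0.009454 = 0.01891 mol
m(H2O2) = 0.01891 × 34.01 = 0.6431 g
%H2O2 = 0.6431 / 2.11 × 100 = 30.48%

30.5 %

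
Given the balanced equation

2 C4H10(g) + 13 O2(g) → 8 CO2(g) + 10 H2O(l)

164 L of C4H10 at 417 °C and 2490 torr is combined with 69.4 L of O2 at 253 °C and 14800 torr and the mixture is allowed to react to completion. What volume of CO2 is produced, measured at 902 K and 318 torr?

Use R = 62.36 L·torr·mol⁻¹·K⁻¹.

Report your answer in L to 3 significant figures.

n(C4H10) = PV/RT = (2490 × 164) / (62.36 × 690.15) = 9.488 mol
n(O2) = PV/RT = (14800 × 69.4) / (62.36 × 526.15) = 31.30 mol
For 9.488 mol C4H10, stoichiometry requires (13/2) × 9.488 = 61.67 mol O2; 31.30 mol is available, so O2 is limiting.
n(CO2) = (8/13) × 31.30 = 19.26 mol
V(CO2) = nRT/P = 19.26 × 62.36 × 902 / 318 = 3407 L

3410 L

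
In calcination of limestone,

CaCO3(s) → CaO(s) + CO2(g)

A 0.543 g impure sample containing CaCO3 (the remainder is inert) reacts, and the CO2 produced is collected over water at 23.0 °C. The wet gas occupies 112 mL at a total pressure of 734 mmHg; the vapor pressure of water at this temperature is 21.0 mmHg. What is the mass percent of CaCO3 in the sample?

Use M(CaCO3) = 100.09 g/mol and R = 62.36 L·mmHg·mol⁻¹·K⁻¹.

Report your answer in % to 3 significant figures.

P(CO2) = 734 − 21.0 = 713.0 mmHg
n(CO2) = PV/RT = (713.0 × 0.1120) / (62.36 × 296.15) = 0.004324 mol
n(CaCO3) = (1/1) × 0.004324 = 0.004324 mol
m(CaCO3) = 0.004324 × 100.09 = 0.4328 g
%CaCO3 = 0.4328 / 0.543 × 100 = 79.71%

79.7 %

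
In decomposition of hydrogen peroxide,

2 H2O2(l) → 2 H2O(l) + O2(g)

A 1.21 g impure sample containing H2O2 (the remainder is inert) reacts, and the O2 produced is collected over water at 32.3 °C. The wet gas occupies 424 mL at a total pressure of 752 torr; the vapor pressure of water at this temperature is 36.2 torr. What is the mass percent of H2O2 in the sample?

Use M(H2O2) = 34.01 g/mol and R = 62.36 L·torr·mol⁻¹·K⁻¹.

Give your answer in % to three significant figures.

89.6 %

P(O2) = 752 − 36.2 = 715.8 torr
n(O2) = PV/RT = (715.8 × 0.4240) / (62.36 × 305.45) = 0.01593 mol
n(H2O2) = (2/1) × 0.01593 = 0.03186 mol
m(H2O2) = 0.03186 × 34.01 = 1.084 g
%H2O2 = 1.084 / 1.21 × 100 = 89.59%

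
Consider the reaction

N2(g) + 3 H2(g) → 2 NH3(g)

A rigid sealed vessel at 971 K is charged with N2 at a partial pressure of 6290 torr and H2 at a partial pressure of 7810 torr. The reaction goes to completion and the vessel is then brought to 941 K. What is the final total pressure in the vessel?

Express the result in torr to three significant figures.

8620 torr

At constant V, partial pressures at 971 K are proportional to moles, so apply stoichiometry directly to pressures.
P(H2) required for 6290 torr of N2 = (3/1) × 6290 = 18870 torr; available 7810 torr, so H2 is limiting.
P(N2) remaining = 6290 − (1/3) × 7810 = 3687 torr
P(gaseous products) = (2)/3 × 7810 = 5207 torr
P_total at 971 K = 3687 + 5207 = 8894 torr
Scaling to 941 K: P = 8894 × 941/971 = 8619 torr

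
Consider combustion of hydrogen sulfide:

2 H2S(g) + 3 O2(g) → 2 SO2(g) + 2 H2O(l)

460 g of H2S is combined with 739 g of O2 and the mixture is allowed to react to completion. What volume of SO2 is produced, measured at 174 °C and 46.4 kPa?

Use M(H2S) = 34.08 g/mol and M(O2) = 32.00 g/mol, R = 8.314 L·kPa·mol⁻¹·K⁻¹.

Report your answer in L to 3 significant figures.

n(H2S) = 460 / 34.08 = 13.50 mol
n(O2) = 739 / 32.00 = 23.09 mol
For 13.50 mol H2S, stoichiometry requires (3/2) × 13.50 = 20.25 mol O2; 23.09 mol is available, so H2S is limiting.
n(SO2) = (2/2) × 13.50 = 13.50 mol
V(SO2) = nRT/P = 13.50 × 8.314 × 447.15 / 46.4 = 1082 L

1080 L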